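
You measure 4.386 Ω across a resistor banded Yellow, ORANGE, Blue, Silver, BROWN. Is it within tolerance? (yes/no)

Yellow → 4 (first significant figure)
Orange → 3 (second significant figure)
Blue → 6 (third significant figure)
Silver → ×0.01 multiplier
Brown → ±1% tolerance
436 × 0.01 = 4.36 Ω
Allowed range: 4.3164 Ω to 4.4036 Ω.
4.386 Ω lies inside that range.

yes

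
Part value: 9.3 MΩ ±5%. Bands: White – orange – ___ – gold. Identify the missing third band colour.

green

9300000 Ω = 93 × 10^5.
The third band is the multiplier, 10^5, which is green.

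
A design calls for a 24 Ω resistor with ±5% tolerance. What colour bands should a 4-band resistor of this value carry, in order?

24 Ω = 24 × 10^0.
2 → red
4 → yellow
Multiplier 10^0 → black.
±5% tolerance → gold.

red, yellow, black, gold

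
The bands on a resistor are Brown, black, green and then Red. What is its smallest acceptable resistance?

980000 Ω

Brown → 1 (first significant figure)
Black → 0 (second significant figure)
Green → ×10^5 multiplier
Red → ±2% tolerance
10 × 100000 = 1000000 Ω
Smallest = 1000000 × (1 − 2/100) = 980000 Ω.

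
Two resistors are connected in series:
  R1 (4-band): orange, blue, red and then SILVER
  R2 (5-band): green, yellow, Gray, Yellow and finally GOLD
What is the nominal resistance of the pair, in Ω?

5483600 Ω

R1: orange, blue → 36; red ×10^2 → 3600 Ω.
R2: green, yellow, grey → 548; yellow ×10^4 → 5480000 Ω.
Series: 3600 + 5480000 = 5483600 Ω.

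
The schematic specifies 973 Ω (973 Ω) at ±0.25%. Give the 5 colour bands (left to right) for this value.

white, violet, orange, black, blue

973 Ω = 973 × 10^0.
9 → white
7 → violet
3 → orange
Multiplier 10^0 → black.
±0.25% tolerance → blue.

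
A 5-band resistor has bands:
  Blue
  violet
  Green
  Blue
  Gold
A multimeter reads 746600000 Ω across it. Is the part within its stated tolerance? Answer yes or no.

Blue → 6 (first significant figure)
Violet → 7 (second significant figure)
Green → 5 (third significant figure)
Blue → ×10^6 multiplier
Gold → ±5% tolerance
675 × 1000000 = 675000000 Ω
Allowed range: 641250000 Ω to 708750000 Ω.
746600000 Ω lies outside that range.

no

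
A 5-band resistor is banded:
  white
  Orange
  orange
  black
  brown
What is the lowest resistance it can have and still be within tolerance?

White → 9 (first significant figure)
Orange → 3 (second significant figure)
Orange → 3 (third significant figure)
Black → ×1 multiplier
Brown → ±1% tolerance
933 × 1 = 933 Ω
Lowest = 933 × (1 − 1/100) = 923.67 Ω.

923.67 Ω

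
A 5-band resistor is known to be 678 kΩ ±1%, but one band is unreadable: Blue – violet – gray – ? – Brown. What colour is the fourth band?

orange

678000 Ω = 678 × 10^3.
The fourth band is the multiplier, 10^3, which is orange.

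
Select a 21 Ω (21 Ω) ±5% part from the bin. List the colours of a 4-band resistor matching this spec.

21 Ω = 21 × 10^0.
2 → red
1 → brown
Multiplier 10^0 → black.
±5% tolerance → gold.

red, brown, black, gold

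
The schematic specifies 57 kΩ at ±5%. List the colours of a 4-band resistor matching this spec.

57000 Ω = 57 × 10^3.
5 → green
7 → violet
Multiplier 10^3 → orange.
±5% tolerance → gold.

green, violet, orange, gold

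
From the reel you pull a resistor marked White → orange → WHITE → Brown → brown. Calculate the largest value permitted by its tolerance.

9483.9 Ω

White → 9 (first significant figure)
Orange → 3 (second significant figure)
White → 9 (third significant figure)
Brown → ×10 multiplier
Brown → ±1% tolerance
939 × 10 = 9390 Ω
Largest = 9390 × (1 + 1/100) = 9483.9 Ω.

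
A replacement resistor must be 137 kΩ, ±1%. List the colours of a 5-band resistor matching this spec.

brown, orange, violet, orange, brown

137000 Ω = 137 × 10^3.
1 → brown
3 → orange
7 → violet
Multiplier 10^3 → orange.
±1% tolerance → brown.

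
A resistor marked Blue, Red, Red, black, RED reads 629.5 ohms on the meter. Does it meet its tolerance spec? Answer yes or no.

Blue → 6 (first significant figure)
Red → 2 (second significant figure)
Red → 2 (third significant figure)
Black → ×1 multiplier
Red → ±2% tolerance
622 × 1 = 622 Ω
Allowed range: 609.56 Ω to 634.44 Ω.
629.5 ohms lies inside that range.

yes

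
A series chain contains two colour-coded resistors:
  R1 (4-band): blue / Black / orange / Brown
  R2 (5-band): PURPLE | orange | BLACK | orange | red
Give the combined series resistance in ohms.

790000 Ω

R1: blue, black → 60; orange ×10^3 → 60000 Ω.
R2: violet, orange, black → 730; orange ×10^3 → 730000 Ω.
Series: 60000 + 730000 = 790000 Ω.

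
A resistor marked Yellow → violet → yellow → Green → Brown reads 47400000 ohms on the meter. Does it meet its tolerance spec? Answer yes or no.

Yellow → 4 (first significant figure)
Violet → 7 (second significant figure)
Yellow → 4 (third significant figure)
Green → ×10^5 multiplier
Brown → ±1% tolerance
474 × 100000 = 47400000 Ω
Allowed range: 46926000 Ω to 47874000 Ω.
47400000 ohms lies inside that range.

yes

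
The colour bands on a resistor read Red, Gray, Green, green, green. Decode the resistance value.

28500000 Ω

Red → 2 (first significant figure)
Grey → 8 (second significant figure)
Green → 5 (third significant figure)
Green → ×10^5 multiplier
285 × 100000 = 28500000 Ω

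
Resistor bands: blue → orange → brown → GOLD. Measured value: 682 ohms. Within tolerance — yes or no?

Blue → 6 (first significant figure)
Orange → 3 (second significant figure)
Brown → ×10 multiplier
Gold → ±5% tolerance
63 × 10 = 630 Ω
Allowed range: 598.5 Ω to 661.5 Ω.
682 ohms lies outside that range.

no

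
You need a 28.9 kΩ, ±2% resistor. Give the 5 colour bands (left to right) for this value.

red, grey, white, red, red

28900 Ω = 289 × 10^2.
2 → red
8 → grey
9 → white
Multiplier 10^2 → red.
±2% tolerance → red.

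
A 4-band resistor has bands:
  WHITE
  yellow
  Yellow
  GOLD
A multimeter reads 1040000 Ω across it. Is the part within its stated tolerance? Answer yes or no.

White → 9 (first significant figure)
Yellow → 4 (second significant figure)
Yellow → ×10^4 multiplier
Gold → ±5% tolerance
94 × 10000 = 940000 Ω
Allowed range: 893000 Ω to 987000 Ω.
1040000 Ω lies outside that range.

no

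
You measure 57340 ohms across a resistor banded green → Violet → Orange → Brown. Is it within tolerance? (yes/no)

yes

Green → 5 (first significant figure)
Violet → 7 (second significant figure)
Orange → ×10^3 multiplier
Brown → ±1% tolerance
57 × 1000 = 57000 Ω
Allowed range: 56430 Ω to 57570 Ω.
57340 ohms lies inside that range.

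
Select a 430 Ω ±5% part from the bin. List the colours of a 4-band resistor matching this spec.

430 Ω = 43 × 10^1.
4 → yellow
3 → orange
Multiplier 10^1 → brown.
±5% tolerance → gold.

yellow, orange, brown, gold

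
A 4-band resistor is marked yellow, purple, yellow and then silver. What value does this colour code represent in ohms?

Yellow → 4 (first significant figure)
Violet → 7 (second significant figure)
Yellow → ×10^4 multiplier
47 × 10000 = 470000 Ω

470000 Ω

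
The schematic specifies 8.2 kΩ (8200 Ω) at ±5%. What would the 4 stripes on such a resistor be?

grey, red, red, gold

8200 Ω = 82 × 10^2.
8 → grey
2 → red
Multiplier 10^2 → red.
±5% tolerance → gold.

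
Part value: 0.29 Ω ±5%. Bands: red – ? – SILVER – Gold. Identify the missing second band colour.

white

0.29 Ω = 29 × 10^-2.
The second band gives digit 9 of the significand, and 9 is white.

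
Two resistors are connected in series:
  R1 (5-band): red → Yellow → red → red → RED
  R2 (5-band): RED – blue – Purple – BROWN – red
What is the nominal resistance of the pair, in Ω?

26870 Ω

R1: red, yellow, red → 242; red ×10^2 → 24200 Ω.
R2: red, blue, violet → 267; brown ×10 → 2670 Ω.
Series: 24200 + 2670 = 26870 Ω.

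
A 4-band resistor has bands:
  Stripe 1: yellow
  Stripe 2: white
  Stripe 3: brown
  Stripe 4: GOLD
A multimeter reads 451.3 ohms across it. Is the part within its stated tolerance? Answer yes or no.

no

Yellow → 4 (first significant figure)
White → 9 (second significant figure)
Brown → ×10 multiplier
Gold → ±5% tolerance
49 × 10 = 490 Ω
Allowed range: 465.5 Ω to 514.5 Ω.
451.3 ohms lies outside that range.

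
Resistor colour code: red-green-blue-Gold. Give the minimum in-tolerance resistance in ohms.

23750000 Ω

Red → 2 (first significant figure)
Green → 5 (second significant figure)
Blue → ×10^6 multiplier
Gold → ±5% tolerance
25 × 1000000 = 25000000 Ω
Minimum = 25000000 × (1 − 5/100) = 23750000 Ω.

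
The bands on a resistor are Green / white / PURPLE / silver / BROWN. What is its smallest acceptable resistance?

5.9103 Ω

Green → 5 (first significant figure)
White → 9 (second significant figure)
Violet → 7 (third significant figure)
Silver → ×0.01 multiplier
Brown → ±1% tolerance
597 × 0.01 = 5.97 Ω
Smallest = 5.97 × (1 − 1/100) = 5.9103 Ω.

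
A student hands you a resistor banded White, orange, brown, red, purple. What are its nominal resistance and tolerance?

93100 Ω ±0.1%

White → 9 (first significant figure)
Orange → 3 (second significant figure)
Brown → 1 (third significant figure)
Red → ×10^2 multiplier
Violet → ±0.1% tolerance
931 × 100 = 93100 Ω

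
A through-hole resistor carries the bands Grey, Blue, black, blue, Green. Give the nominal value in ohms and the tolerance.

860000000 Ω ±0.5%

Grey → 8 (first significant figure)
Blue → 6 (second significant figure)
Black → 0 (third significant figure)
Blue → ×10^6 multiplier
Green → ±0.5% tolerance
860 × 1000000 = 860000000 Ω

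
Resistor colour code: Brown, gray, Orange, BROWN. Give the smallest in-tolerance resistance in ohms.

17820 Ω

Brown → 1 (first significant figure)
Grey → 8 (second significant figure)
Orange → ×10^3 multiplier
Brown → ±1% tolerance
18 × 1000 = 18000 Ω
Smallest = 18000 × (1 − 1/100) = 17820 Ω.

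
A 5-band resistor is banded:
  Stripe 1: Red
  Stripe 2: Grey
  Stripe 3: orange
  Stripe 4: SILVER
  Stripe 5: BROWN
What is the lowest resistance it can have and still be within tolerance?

Red → 2 (first significant figure)
Grey → 8 (second significant figure)
Orange → 3 (third significant figure)
Silver → ×0.01 multiplier
Brown → ±1% tolerance
283 × 0.01 = 2.83 Ω
Lowest = 2.83 × (1 − 1/100) = 2.8017 Ω.

2.8017 Ω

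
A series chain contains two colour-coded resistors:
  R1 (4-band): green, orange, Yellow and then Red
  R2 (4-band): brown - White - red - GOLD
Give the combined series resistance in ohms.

531900 Ω

R1: green, orange → 53; yellow ×10^4 → 530000 Ω.
R2: brown, white → 19; red ×10^2 → 1900 Ω.
Series: 530000 + 1900 = 531900 Ω.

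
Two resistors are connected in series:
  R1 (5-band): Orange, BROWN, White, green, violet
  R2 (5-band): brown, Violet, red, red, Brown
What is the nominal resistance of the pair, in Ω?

R1: orange, brown, white → 319; green ×10^5 → 31900000 Ω.
R2: brown, violet, red → 172; red ×10^2 → 17200 Ω.
Series: 31900000 + 17200 = 31917200 Ω.

31917200 Ω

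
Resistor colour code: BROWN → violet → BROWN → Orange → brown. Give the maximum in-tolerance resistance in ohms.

Brown → 1 (first significant figure)
Violet → 7 (second significant figure)
Brown → 1 (third significant figure)
Orange → ×10^3 multiplier
Brown → ±1% tolerance
171 × 1000 = 171000 Ω
Maximum = 171000 × (1 + 1/100) = 172710 Ω.

172710 Ω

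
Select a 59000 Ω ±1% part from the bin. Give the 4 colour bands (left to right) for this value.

59000 Ω = 59 × 10^3.
5 → green
9 → white
Multiplier 10^3 → orange.
±1% tolerance → brown.

green, white, orange, brown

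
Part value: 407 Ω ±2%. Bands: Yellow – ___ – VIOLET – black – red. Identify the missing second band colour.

black

407 Ω = 407 × 10^0.
The second band gives digit 0 of the significand, and 0 is black.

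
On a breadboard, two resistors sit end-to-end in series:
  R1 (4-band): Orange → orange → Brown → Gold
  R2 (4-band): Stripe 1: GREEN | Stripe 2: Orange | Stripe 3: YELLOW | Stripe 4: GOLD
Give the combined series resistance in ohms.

R1: orange, orange → 33; brown ×10 → 330 Ω.
R2: green, orange → 53; yellow ×10^4 → 530000 Ω.
Series: 330 + 530000 = 530330 Ω.

530330 Ω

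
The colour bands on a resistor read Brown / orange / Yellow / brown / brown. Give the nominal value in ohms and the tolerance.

Brown → 1 (first significant figure)
Orange → 3 (second significant figure)
Yellow → 4 (third significant figure)
Brown → ×10 multiplier
Brown → ±1% tolerance
134 × 10 = 1340 Ω

1340 Ω ±1%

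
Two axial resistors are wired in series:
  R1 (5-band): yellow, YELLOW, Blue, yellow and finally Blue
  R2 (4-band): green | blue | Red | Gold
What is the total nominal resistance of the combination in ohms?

R1: yellow, yellow, blue → 446; yellow ×10^4 → 4460000 Ω.
R2: green, blue → 56; red ×10^2 → 5600 Ω.
Series: 4460000 + 5600 = 4465600 Ω.

4465600 Ω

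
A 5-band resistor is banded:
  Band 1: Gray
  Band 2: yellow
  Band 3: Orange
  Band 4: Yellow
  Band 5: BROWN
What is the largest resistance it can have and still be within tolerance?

8514300 Ω

Grey → 8 (first significant figure)
Yellow → 4 (second significant figure)
Orange → 3 (third significant figure)
Yellow → ×10^4 multiplier
Brown → ±1% tolerance
843 × 10000 = 8430000 Ω
Largest = 8430000 × (1 + 1/100) = 8514300 Ω.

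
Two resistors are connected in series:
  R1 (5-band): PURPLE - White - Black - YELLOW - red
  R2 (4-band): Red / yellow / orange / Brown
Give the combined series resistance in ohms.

7924000 Ω

R1: violet, white, black → 790; yellow ×10^4 → 7900000 Ω.
R2: red, yellow → 24; orange ×10^3 → 24000 Ω.
Series: 7900000 + 24000 = 7924000 Ω.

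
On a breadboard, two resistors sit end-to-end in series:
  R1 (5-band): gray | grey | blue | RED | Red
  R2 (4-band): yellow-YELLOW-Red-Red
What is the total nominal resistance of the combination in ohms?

R1: grey, grey, blue → 886; red ×10^2 → 88600 Ω.
R2: yellow, yellow → 44; red ×10^2 → 4400 Ω.
Series: 88600 + 4400 = 93000 Ω.

93000 Ω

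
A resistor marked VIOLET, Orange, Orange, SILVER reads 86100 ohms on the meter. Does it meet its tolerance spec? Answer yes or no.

no

Violet → 7 (first significant figure)
Orange → 3 (second significant figure)
Orange → ×10^3 multiplier
Silver → ±10% tolerance
73 × 1000 = 73000 Ω
Allowed range: 65700 Ω to 80300 Ω.
86100 ohms lies outside that range.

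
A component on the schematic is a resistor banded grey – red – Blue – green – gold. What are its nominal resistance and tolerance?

82600000 Ω ±5%

Grey → 8 (first significant figure)
Red → 2 (second significant figure)
Blue → 6 (third significant figure)
Green → ×10^5 multiplier
Gold → ±5% tolerance
826 × 100000 = 82600000 Ω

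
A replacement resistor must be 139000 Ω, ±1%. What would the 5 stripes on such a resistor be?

brown, orange, white, orange, brown

139000 Ω = 139 × 10^3.
1 → brown
3 → orange
9 → white
Multiplier 10^3 → orange.
±1% tolerance → brown.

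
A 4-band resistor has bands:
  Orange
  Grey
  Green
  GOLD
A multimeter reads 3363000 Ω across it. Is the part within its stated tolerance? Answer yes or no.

no

Orange → 3 (first significant figure)
Grey → 8 (second significant figure)
Green → ×10^5 multiplier
Gold → ±5% tolerance
38 × 100000 = 3800000 Ω
Allowed range: 3610000 Ω to 3990000 Ω.
3363000 Ω lies outside that range.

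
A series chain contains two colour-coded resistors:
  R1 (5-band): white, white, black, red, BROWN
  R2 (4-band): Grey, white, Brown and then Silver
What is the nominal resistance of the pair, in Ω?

R1: white, white, black → 990; red ×10^2 → 99000 Ω.
R2: grey, white → 89; brown ×10 → 890 Ω.
Series: 99000 + 890 = 99890 Ω.

99890 Ω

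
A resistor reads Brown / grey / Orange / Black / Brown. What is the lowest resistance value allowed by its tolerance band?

181.17 Ω

Brown → 1 (first significant figure)
Grey → 8 (second significant figure)
Orange → 3 (third significant figure)
Black → ×1 multiplier
Brown → ±1% tolerance
183 × 1 = 183 Ω
Lowest = 183 × (1 − 1/100) = 181.17 Ω.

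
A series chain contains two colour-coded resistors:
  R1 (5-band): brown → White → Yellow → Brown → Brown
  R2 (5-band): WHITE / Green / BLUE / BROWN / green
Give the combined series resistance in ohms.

R1: brown, white, yellow → 194; brown ×10 → 1940 Ω.
R2: white, green, blue → 956; brown ×10 → 9560 Ω.
Series: 1940 + 9560 = 11500 Ω.

11500 Ω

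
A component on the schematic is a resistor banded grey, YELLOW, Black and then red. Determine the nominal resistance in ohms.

84 Ω

Grey → 8 (first significant figure)
Yellow → 4 (second significant figure)
Black → ×1 multiplier
84 × 1 = 84 Ω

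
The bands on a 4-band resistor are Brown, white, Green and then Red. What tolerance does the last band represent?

±2%

The last band, red, is the tolerance band.
Red corresponds to ±2%.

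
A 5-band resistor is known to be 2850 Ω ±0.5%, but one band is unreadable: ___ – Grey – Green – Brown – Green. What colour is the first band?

red

2850 Ω = 285 × 10^1.
The first band gives digit 2 of the significand, and 2 is red.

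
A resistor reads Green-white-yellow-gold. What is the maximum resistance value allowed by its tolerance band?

Green → 5 (first significant figure)
White → 9 (second significant figure)
Yellow → ×10^4 multiplier
Gold → ±5% tolerance
59 × 10000 = 590000 Ω
Maximum = 590000 × (1 + 5/100) = 619500 Ω.

619500 Ω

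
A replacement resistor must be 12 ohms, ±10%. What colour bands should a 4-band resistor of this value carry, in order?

brown, red, black, silver

12 Ω = 12 × 10^0.
1 → brown
2 → red
Multiplier 10^0 → black.
±10% tolerance → silver.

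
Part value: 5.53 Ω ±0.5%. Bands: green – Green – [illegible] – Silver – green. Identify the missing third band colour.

orange

5.53 Ω = 553 × 10^-2.
The third band gives digit 3 of the significand, and 3 is orange.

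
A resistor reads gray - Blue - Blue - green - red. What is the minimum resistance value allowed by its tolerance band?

84868000 Ω

Grey → 8 (first significant figure)
Blue → 6 (second significant figure)
Blue → 6 (third significant figure)
Green → ×10^5 multiplier
Red → ±2% tolerance
866 × 100000 = 86600000 Ω
Minimum = 86600000 × (1 − 2/100) = 84868000 Ω.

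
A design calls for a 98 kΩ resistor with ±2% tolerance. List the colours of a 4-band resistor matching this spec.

white, grey, orange, red

98000 Ω = 98 × 10^3.
9 → white
8 → grey
Multiplier 10^3 → orange.
±2% tolerance → red.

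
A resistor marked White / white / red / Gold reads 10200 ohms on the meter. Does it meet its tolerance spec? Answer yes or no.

yes

White → 9 (first significant figure)
White → 9 (second significant figure)
Red → ×10^2 multiplier
Gold → ±5% tolerance
99 × 100 = 9900 Ω
Allowed range: 9405 Ω to 10395 Ω.
10200 ohms lies inside that range.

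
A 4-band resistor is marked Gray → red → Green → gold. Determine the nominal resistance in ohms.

8200000 Ω

Grey → 8 (first significant figure)
Red → 2 (second significant figure)
Green → ×10^5 multiplier
82 × 100000 = 8200000 Ω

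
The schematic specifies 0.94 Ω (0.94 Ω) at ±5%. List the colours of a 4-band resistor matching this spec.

0.94 Ω = 94 × 10^-2.
9 → white
4 → yellow
Multiplier 10^-2 → silver.
±5% tolerance → gold.

white, yellow, silver, gold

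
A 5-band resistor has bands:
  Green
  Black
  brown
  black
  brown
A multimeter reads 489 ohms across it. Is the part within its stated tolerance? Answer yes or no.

Green → 5 (first significant figure)
Black → 0 (second significant figure)
Brown → 1 (third significant figure)
Black → ×1 multiplier
Brown → ±1% tolerance
501 × 1 = 501 Ω
Allowed range: 495.99 Ω to 506.01 Ω.
489 ohms lies outside that range.

no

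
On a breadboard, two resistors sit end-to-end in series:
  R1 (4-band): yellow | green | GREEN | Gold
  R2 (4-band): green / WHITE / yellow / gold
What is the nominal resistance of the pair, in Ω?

R1: yellow, green → 45; green ×10^5 → 4500000 Ω.
R2: green, white → 59; yellow ×10^4 → 590000 Ω.
Series: 4500000 + 590000 = 5090000 Ω.

5090000 Ω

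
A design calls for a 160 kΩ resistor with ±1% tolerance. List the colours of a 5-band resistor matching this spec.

160000 Ω = 160 × 10^3.
1 → brown
6 → blue
0 → black
Multiplier 10^3 → orange.
±1% tolerance → brown.

brown, blue, black, orange, brown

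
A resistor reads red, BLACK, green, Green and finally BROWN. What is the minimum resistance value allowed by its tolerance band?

Red → 2 (first significant figure)
Black → 0 (second significant figure)
Green → 5 (third significant figure)
Green → ×10^5 multiplier
Brown → ±1% tolerance
205 × 100000 = 20500000 Ω
Minimum = 20500000 × (1 − 1/100) = 20295000 Ω.

20295000 Ω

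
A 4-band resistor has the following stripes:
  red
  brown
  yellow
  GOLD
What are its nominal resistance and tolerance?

Red → 2 (first significant figure)
Brown → 1 (second significant figure)
Yellow → ×10^4 multiplier
Gold → ±5% tolerance
21 × 10000 = 210000 Ω

210000 Ω ±5%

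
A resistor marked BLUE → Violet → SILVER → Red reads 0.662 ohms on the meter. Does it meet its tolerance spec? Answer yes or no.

Blue → 6 (first significant figure)
Violet → 7 (second significant figure)
Silver → ×0.01 multiplier
Red → ±2% tolerance
67 × 0.01 = 0.67 Ω
Allowed range: 0.6566 Ω to 0.6834 Ω.
0.662 ohms lies inside that range.

yes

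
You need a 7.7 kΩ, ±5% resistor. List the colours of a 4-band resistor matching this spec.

7700 Ω = 77 × 10^2.
7 → violet
7 → violet
Multiplier 10^2 → red.
±5% tolerance → gold.

violet, violet, red, gold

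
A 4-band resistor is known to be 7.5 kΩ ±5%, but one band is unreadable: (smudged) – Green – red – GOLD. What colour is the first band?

7500 Ω = 75 × 10^2.
The first band gives digit 7 of the significand, and 7 is violet.

violet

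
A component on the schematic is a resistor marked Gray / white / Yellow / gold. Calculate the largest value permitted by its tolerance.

934500 Ω

Grey → 8 (first significant figure)
White → 9 (second significant figure)
Yellow → ×10^4 multiplier
Gold → ±5% tolerance
89 × 10000 = 890000 Ω
Largest = 890000 × (1 + 5/100) = 934500 Ω.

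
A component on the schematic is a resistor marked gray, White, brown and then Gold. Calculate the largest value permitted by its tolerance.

Grey → 8 (first significant figure)
White → 9 (second significant figure)
Brown → ×10 multiplier
Gold → ±5% tolerance
89 × 10 = 890 Ω
Largest = 890 × (1 + 5/100) = 934.5 Ω.

934.5 Ω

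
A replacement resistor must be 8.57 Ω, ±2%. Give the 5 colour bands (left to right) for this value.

grey, green, violet, silver, red

8.57 Ω = 857 × 10^-2.
8 → grey
5 → green
7 → violet
Multiplier 10^-2 → silver.
±2% tolerance → red.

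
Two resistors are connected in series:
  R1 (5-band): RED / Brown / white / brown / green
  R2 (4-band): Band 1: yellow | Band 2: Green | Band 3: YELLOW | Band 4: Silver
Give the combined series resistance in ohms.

452190 Ω

R1: red, brown, white → 219; brown ×10 → 2190 Ω.
R2: yellow, green → 45; yellow ×10^4 → 450000 Ω.
Series: 2190 + 450000 = 452190 Ω.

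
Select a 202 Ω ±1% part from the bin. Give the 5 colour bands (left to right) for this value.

202 Ω = 202 × 10^0.
2 → red
0 → black
2 → red
Multiplier 10^0 → black.
±1% tolerance → brown.

red, black, red, black, brown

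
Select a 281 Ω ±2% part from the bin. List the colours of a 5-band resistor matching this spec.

281 Ω = 281 × 10^0.
2 → red
8 → grey
1 → brown
Multiplier 10^0 → black.
±2% tolerance → red.

red, grey, brown, black, red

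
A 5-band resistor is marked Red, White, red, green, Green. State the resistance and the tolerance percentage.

Red → 2 (first significant figure)
White → 9 (second significant figure)
Red → 2 (third significant figure)
Green → ×10^5 multiplier
Green → ±0.5% tolerance
292 × 100000 = 29200000 Ω

29200000 Ω ±0.5%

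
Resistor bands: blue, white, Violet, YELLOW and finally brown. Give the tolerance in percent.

The last band, brown, is the tolerance band.
Brown corresponds to ±1%.

±1%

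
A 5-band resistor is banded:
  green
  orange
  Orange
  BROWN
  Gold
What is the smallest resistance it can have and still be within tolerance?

Green → 5 (first significant figure)
Orange → 3 (second significant figure)
Orange → 3 (third significant figure)
Brown → ×10 multiplier
Gold → ±5% tolerance
533 × 10 = 5330 Ω
Smallest = 5330 × (1 − 5/100) = 5063.5 Ω.

5063.5 Ω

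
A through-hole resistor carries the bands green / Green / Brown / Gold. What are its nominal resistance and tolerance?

550 Ω ±5%

Green → 5 (first significant figure)
Green → 5 (second significant figure)
Brown → ×10 multiplier
Gold → ±5% tolerance
55 × 10 = 550 Ω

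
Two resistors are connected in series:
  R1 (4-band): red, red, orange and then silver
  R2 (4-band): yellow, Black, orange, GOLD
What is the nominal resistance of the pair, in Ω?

62000 Ω

R1: red, red → 22; orange ×10^3 → 22000 Ω.
R2: yellow, black → 40; orange ×10^3 → 40000 Ω.
Series: 22000 + 40000 = 62000 Ω.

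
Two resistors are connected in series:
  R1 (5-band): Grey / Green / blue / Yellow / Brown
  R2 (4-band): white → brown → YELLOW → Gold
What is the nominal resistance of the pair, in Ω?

9470000 Ω

R1: grey, green, blue → 856; yellow ×10^4 → 8560000 Ω.
R2: white, brown → 91; yellow ×10^4 → 910000 Ω.
Series: 8560000 + 910000 = 9470000 Ω.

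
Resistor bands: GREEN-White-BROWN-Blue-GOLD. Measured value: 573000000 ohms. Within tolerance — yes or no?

Green → 5 (first significant figure)
White → 9 (second significant figure)
Brown → 1 (third significant figure)
Blue → ×10^6 multiplier
Gold → ±5% tolerance
591 × 1000000 = 591000000 Ω
Allowed range: 561450000 Ω to 620550000 Ω.
573000000 ohms lies inside that range.

yes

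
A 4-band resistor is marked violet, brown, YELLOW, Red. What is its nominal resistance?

Violet → 7 (first significant figure)
Brown → 1 (second significant figure)
Yellow → ×10^4 multiplier
71 × 10000 = 710000 Ω

710000 Ω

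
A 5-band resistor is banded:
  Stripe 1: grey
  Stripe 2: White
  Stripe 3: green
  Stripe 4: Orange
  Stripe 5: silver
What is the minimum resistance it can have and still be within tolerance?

805500 Ω

Grey → 8 (first significant figure)
White → 9 (second significant figure)
Green → 5 (third significant figure)
Orange → ×10^3 multiplier
Silver → ±10% tolerance
895 × 1000 = 895000 Ω
Minimum = 895000 × (1 − 10/100) = 805500 Ω.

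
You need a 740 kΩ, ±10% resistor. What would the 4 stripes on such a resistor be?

violet, yellow, yellow, silver

740000 Ω = 74 × 10^4.
7 → violet
4 → yellow
Multiplier 10^4 → yellow.
±10% tolerance → silver.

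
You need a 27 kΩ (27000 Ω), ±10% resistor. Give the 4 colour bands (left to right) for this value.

red, violet, orange, silver

27000 Ω = 27 × 10^3.
2 → red
7 → violet
Multiplier 10^3 → orange.
±10% tolerance → silver.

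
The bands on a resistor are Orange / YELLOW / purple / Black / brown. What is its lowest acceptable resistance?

343.53 Ω

Orange → 3 (first significant figure)
Yellow → 4 (second significant figure)
Violet → 7 (third significant figure)
Black → ×1 multiplier
Brown → ±1% tolerance
347 × 1 = 347 Ω
Lowest = 347 × (1 − 1/100) = 343.53 Ω.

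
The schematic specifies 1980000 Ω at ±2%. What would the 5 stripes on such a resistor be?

brown, white, grey, yellow, red

1980000 Ω = 198 × 10^4.
1 → brown
9 → white
8 → grey
Multiplier 10^4 → yellow.
±2% tolerance → red.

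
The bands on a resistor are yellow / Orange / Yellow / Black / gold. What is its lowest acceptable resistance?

Yellow → 4 (first significant figure)
Orange → 3 (second significant figure)
Yellow → 4 (third significant figure)
Black → ×1 multiplier
Gold → ±5% tolerance
434 × 1 = 434 Ω
Lowest = 434 × (1 − 5/100) = 412.3 Ω.

412.3 Ω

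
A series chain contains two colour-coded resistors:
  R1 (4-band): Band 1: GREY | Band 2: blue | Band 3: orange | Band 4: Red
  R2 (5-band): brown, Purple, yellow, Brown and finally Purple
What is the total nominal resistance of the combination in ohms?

R1: grey, blue → 86; orange ×10^3 → 86000 Ω.
R2: brown, violet, yellow → 174; brown ×10 → 1740 Ω.
Series: 86000 + 1740 = 87740 Ω.

87740 Ω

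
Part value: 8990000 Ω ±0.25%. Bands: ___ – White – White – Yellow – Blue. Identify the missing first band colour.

grey

8990000 Ω = 899 × 10^4.
The first band gives digit 8 of the significand, and 8 is grey.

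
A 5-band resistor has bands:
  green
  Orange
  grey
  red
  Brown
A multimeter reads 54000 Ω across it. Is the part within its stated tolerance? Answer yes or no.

Green → 5 (first significant figure)
Orange → 3 (second significant figure)
Grey → 8 (third significant figure)
Red → ×10^2 multiplier
Brown → ±1% tolerance
538 × 100 = 53800 Ω
Allowed range: 53262 Ω to 54338 Ω.
54000 Ω lies inside that range.

yes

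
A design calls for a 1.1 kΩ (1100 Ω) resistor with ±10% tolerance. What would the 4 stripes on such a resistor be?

brown, brown, red, silver

1100 Ω = 11 × 10^2.
1 → brown
1 → brown
Multiplier 10^2 → red.
±10% tolerance → silver.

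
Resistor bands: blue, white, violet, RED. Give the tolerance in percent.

±2%

The last band, red, is the tolerance band.
Red corresponds to ±2%.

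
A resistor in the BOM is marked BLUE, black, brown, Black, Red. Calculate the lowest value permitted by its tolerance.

588.98 Ω

Blue → 6 (first significant figure)
Black → 0 (second significant figure)
Brown → 1 (third significant figure)
Black → ×1 multiplier
Red → ±2% tolerance
601 × 1 = 601 Ω
Lowest = 601 × (1 − 2/100) = 588.98 Ω.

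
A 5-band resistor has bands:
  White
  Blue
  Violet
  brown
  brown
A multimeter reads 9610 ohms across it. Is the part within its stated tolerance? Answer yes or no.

yes

White → 9 (first significant figure)
Blue → 6 (second significant figure)
Violet → 7 (third significant figure)
Brown → ×10 multiplier
Brown → ±1% tolerance
967 × 10 = 9670 Ω
Allowed range: 9573.3 Ω to 9766.7 Ω.
9610 ohms lies inside that range.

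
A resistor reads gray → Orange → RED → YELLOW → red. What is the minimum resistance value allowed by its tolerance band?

Grey → 8 (first significant figure)
Orange → 3 (second significant figure)
Red → 2 (third significant figure)
Yellow → ×10^4 multiplier
Red → ±2% tolerance
832 × 10000 = 8320000 Ω
Minimum = 8320000 × (1 − 2/100) = 8153600 Ω.

8153600 Ω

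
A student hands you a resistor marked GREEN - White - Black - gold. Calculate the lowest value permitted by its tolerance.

56.05 Ω

Green → 5 (first significant figure)
White → 9 (second significant figure)
Black → ×1 multiplier
Gold → ±5% tolerance
59 × 1 = 59 Ω
Lowest = 59 × (1 − 5/100) = 56.05 Ω.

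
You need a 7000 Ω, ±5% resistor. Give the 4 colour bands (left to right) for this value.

7000 Ω = 70 × 10^2.
7 → violet
0 → black
Multiplier 10^2 → red.
±5% tolerance → gold.

violet, black, red, gold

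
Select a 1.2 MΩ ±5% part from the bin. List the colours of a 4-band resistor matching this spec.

brown, red, green, gold

1200000 Ω = 12 × 10^5.
1 → brown
2 → red
Multiplier 10^5 → green.
±5% tolerance → gold.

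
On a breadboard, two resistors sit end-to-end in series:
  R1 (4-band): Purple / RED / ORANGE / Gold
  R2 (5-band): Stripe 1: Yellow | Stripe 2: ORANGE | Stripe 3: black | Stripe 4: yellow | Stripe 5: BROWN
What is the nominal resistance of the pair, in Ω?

4372000 Ω

R1: violet, red → 72; orange ×10^3 → 72000 Ω.
R2: yellow, orange, black → 430; yellow ×10^4 → 4300000 Ω.
Series: 72000 + 4300000 = 4372000 Ω.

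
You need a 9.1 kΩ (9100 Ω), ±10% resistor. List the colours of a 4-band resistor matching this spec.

9100 Ω = 91 × 10^2.
9 → white
1 → brown
Multiplier 10^2 → red.
±10% tolerance → silver.

white, brown, red, silver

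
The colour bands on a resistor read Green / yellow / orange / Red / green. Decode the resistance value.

54300 Ω

Green → 5 (first significant figure)
Yellow → 4 (second significant figure)
Orange → 3 (third significant figure)
Red → ×10^2 multiplier
543 × 100 = 54300 Ω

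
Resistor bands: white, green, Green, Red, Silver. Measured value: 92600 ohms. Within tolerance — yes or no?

White → 9 (first significant figure)
Green → 5 (second significant figure)
Green → 5 (third significant figure)
Red → ×10^2 multiplier
Silver → ±10% tolerance
955 × 100 = 95500 Ω
Allowed range: 85950 Ω to 105050 Ω.
92600 ohms lies inside that range.

yes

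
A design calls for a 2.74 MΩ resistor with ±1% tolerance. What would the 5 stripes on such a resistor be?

red, violet, yellow, yellow, brown

2740000 Ω = 274 × 10^4.
2 → red
7 → violet
4 → yellow
Multiplier 10^4 → yellow.
±1% tolerance → brown.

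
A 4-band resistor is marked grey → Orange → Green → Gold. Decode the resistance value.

Grey → 8 (first significant figure)
Orange → 3 (second significant figure)
Green → ×10^5 multiplier
83 × 100000 = 8300000 Ω

8300000 Ω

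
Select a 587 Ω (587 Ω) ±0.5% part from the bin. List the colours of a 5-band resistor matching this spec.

587 Ω = 587 × 10^0.
5 → green
8 → grey
7 → violet
Multiplier 10^0 → black.
±0.5% tolerance → green.

green, grey, violet, black, green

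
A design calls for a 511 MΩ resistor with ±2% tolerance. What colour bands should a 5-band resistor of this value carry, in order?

green, brown, brown, blue, red

511000000 Ω = 511 × 10^6.
5 → green
1 → brown
1 → brown
Multiplier 10^6 → blue.
±2% tolerance → red.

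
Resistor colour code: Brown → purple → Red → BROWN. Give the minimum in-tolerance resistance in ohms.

1683 Ω

Brown → 1 (first significant figure)
Violet → 7 (second significant figure)
Red → ×10^2 multiplier
Brown → ±1% tolerance
17 × 100 = 1700 Ω
Minimum = 1700 × (1 − 1/100) = 1683 Ω.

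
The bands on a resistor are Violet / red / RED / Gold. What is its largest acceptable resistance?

7560 Ω

Violet → 7 (first significant figure)
Red → 2 (second significant figure)
Red → ×10^2 multiplier
Gold → ±5% tolerance
72 × 100 = 7200 Ω
Largest = 7200 × (1 + 5/100) = 7560 Ω.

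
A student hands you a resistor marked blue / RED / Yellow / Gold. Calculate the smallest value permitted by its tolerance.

Blue → 6 (first significant figure)
Red → 2 (second significant figure)
Yellow → ×10^4 multiplier
Gold → ±5% tolerance
62 × 10000 = 620000 Ω
Smallest = 620000 × (1 − 5/100) = 589000 Ω.

589000 Ω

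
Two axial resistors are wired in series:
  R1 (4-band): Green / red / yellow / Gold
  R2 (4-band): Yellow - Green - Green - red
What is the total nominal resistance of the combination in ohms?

R1: green, red → 52; yellow ×10^4 → 520000 Ω.
R2: yellow, green → 45; green ×10^5 → 4500000 Ω.
Series: 520000 + 4500000 = 5020000 Ω.

5020000 Ω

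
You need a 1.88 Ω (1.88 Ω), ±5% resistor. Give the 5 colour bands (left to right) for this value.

1.88 Ω = 188 × 10^-2.
1 → brown
8 → grey
8 → grey
Multiplier 10^-2 → silver.
±5% tolerance → gold.

brown, grey, grey, silver, gold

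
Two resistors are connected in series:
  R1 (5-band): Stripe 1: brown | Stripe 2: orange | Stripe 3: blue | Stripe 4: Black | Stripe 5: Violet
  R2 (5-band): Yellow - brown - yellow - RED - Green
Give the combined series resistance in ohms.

41536 Ω

R1: brown, orange, blue → 136; black ×1 → 136 Ω.
R2: yellow, brown, yellow → 414; red ×10^2 → 41400 Ω.
Series: 136 + 41400 = 41536 Ω.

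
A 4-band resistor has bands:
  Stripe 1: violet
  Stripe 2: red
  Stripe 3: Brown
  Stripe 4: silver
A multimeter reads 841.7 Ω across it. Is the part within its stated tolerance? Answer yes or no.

Violet → 7 (first significant figure)
Red → 2 (second significant figure)
Brown → ×10 multiplier
Silver → ±10% tolerance
72 × 10 = 720 Ω
Allowed range: 648 Ω to 792 Ω.
841.7 Ω lies outside that range.

no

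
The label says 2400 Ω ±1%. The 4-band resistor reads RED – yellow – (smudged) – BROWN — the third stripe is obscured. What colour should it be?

2400 Ω = 24 × 10^2.
The third band is the multiplier, 10^2, which is red.

red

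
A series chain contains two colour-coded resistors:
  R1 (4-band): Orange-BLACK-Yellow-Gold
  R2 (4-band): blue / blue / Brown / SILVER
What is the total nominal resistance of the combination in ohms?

R1: orange, black → 30; yellow ×10^4 → 300000 Ω.
R2: blue, blue → 66; brown ×10 → 660 Ω.
Series: 300000 + 660 = 300660 Ω.

300660 Ω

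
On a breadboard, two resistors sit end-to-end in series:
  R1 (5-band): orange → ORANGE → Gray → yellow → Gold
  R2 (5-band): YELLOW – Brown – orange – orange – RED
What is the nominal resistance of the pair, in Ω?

3793000 Ω

R1: orange, orange, grey → 338; yellow ×10^4 → 3380000 Ω.
R2: yellow, brown, orange → 413; orange ×10^3 → 413000 Ω.
Series: 3380000 + 413000 = 3793000 Ω.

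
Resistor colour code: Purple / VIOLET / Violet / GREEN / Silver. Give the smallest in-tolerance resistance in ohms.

69930000 Ω

Violet → 7 (first significant figure)
Violet → 7 (second significant figure)
Violet → 7 (third significant figure)
Green → ×10^5 multiplier
Silver → ±10% tolerance
777 × 100000 = 77700000 Ω
Smallest = 77700000 × (1 − 10/100) = 69930000 Ω.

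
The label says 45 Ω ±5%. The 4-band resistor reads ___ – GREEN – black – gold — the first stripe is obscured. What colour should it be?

yellow

45 Ω = 45 × 10^0.
The first band gives digit 4 of the significand, and 4 is yellow.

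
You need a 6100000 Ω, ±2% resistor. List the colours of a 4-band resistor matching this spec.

6100000 Ω = 61 × 10^5.
6 → blue
1 → brown
Multiplier 10^5 → green.
±2% tolerance → red.

blue, brown, green, red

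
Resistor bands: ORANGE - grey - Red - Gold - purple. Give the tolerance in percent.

±0.1%

The last band, violet, is the tolerance band.
Violet corresponds to ±0.1%.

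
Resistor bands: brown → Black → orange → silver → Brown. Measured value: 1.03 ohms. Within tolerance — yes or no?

Brown → 1 (first significant figure)
Black → 0 (second significant figure)
Orange → 3 (third significant figure)
Silver → ×0.01 multiplier
Brown → ±1% tolerance
103 × 0.01 = 1.03 Ω
Allowed range: 1.0197 Ω to 1.0403 Ω.
1.03 ohms lies inside that range.

yes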